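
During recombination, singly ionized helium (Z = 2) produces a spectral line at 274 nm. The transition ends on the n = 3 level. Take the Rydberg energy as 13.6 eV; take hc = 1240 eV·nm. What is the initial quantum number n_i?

The photon energy is ΔE = hc/λ = 1240 / 274 = 4.526 eV.
With Z = 2, ΔE = 54.40 × (1/n_f² − 1/n_i²), so 1/n_f² − 1/n_i² = 0.08319.
With n_f = 3: 1/n_i² = 1/9 − 0.08319 = 0.02792, so n_i ≈ 5.98.

n_i = 6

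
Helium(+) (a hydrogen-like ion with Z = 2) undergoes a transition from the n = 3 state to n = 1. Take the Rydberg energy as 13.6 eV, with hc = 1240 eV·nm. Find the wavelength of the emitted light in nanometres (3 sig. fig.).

For Z = 2 the level energies scale as Z², so the effective Rydberg energy is 13.6 × 4 = 54.40 eV.
ΔE = 54.40 × (1/1² − 1/3²) = 54.40 × 0.8889 = 48.36 eV.
λ = hc/ΔE = 1240 / 48.36 = 25.6 nm.

25.6 nm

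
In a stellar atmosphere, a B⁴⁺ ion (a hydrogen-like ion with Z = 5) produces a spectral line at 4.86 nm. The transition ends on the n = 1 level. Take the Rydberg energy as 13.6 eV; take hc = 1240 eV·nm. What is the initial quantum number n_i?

The photon energy is ΔE = hc/λ = 1240 / 4.86 = 255.1 eV.
With Z = 5, ΔE = 340.0 × (1/n_f² − 1/n_i²), so 1/n_f² − 1/n_i² = 0.7504.
With n_f = 1: 1/n_i² = 1/1 − 0.7504 = 0.2496, so n_i ≈ 2.00.

n_i = 2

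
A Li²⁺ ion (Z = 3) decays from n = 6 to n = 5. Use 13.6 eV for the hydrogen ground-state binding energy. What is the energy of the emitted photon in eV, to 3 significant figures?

The Bohr energies scale as Z², so for Z = 3: E_n = −122.4/n² eV.
E_6 = −122.4/36 = −3.400 eV and E_5 = −122.4/25 = −4.896 eV.
The photon energy is |E_6 − E_5| = 1.50 eV.

1.50 eV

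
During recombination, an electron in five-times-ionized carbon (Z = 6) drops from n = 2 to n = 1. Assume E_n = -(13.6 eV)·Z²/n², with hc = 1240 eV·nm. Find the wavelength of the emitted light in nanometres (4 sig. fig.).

For Z = 6 the level energies scale as Z², so the effective Rydberg energy is 13.6 × 36 = 489.6 eV.
ΔE = 489.6 × (1/1² − 1/2²) = 489.6 × 0.7500 = 367.2 eV.
λ = hc/ΔE = 1240 / 367.2 = 3.377 nm.

3.377 nm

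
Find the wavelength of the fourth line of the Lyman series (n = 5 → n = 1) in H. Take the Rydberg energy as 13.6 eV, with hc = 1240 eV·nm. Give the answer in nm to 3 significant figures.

95.0 nm

The Lyman series terminates on n_f = 1; the fourth line has n_i = 1+4 = 5.
ΔE = 13.60 × (1/1² − 1/5²) = 13.06 eV.
λ = 1240 / 13.06 = 95.0 nm.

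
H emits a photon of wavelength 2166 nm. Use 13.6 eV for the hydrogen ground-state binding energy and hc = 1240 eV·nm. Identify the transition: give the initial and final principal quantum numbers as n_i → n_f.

The photon energy is ΔE = hc/λ = 1240 / 2166 = 0.5725 eV.
With Z = 1, ΔE = 13.60 × (1/n_f² − 1/n_i²), so 1/n_f² − 1/n_i² = 0.04209.
Trying n_f = 4 gives 1/n_i² = 0.02041, i.e. n_i ≈ 7; this pair matches.

n_i = 7, n_f = 4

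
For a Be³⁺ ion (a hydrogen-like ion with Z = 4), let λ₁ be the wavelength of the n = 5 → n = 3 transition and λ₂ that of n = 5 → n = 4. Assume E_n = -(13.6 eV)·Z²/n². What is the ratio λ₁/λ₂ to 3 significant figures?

λ ∝ 1/ΔE ∝ 1/(1/n_f² − 1/n_i²), and the Z² and hc factors cancel in the ratio.
λ₁/λ₂ = (1/4² − 1/5²)/(1/3² − 1/5²) = 0.02250/0.07111 = 0.316.

0.316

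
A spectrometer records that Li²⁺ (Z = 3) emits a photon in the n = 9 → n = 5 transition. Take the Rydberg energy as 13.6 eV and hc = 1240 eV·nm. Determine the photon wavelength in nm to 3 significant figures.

For Z = 3 the level energies scale as Z², so the effective Rydberg energy is 13.6 × 9 = 122.4 eV.
ΔE = 122.4 × (1/5² − 1/9²) = 122.4 × 0.02765 = 3.385 eV.
λ = hc/ΔE = 1240 / 3.385 = 366 nm.

366 nm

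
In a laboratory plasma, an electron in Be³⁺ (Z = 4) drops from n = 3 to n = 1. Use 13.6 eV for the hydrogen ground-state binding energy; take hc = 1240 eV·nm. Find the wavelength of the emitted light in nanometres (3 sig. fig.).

For Z = 4 the level energies scale as Z², so the effective Rydberg energy is 13.6 × 16 = 217.6 eV.
ΔE = 217.6 × (1/1² − 1/3²) = 217.6 × 0.8889 = 193.4 eV.
λ = hc/ΔE = 1240 / 193.4 = 6.41 nm.

6.41 nm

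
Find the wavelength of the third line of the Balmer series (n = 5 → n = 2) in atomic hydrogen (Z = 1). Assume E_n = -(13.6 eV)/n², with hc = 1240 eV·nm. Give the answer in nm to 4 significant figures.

The Balmer series terminates on n_f = 2; the third line has n_i = 2+3 = 5.
ΔE = 13.60 × (1/2² − 1/5²) = 2.856 eV.
λ = 1240 / 2.856 = 434.2 nm.

434.2 nm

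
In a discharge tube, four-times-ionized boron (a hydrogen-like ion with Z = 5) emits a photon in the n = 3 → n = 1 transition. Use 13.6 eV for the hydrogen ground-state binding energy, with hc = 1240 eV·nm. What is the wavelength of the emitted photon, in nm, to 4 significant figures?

4.103 nm

For Z = 5 the level energies scale as Z², so the effective Rydberg energy is 13.6 × 25 = 340.0 eV.
ΔE = 340.0 × (1/1² − 1/3²) = 340.0 × 0.8889 = 302.2 eV.
λ = hc/ΔE = 1240 / 302.2 = 4.103 nm.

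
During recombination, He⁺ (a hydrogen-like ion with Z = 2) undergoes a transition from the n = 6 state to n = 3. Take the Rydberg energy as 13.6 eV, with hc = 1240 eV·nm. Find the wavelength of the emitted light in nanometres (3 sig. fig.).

For Z = 2 the level energies scale as Z², so the effective Rydberg energy is 13.6 × 4 = 54.40 eV.
ΔE = 54.40 × (1/3² − 1/6²) = 54.40 × 0.08333 = 4.533 eV.
λ = hc/ΔE = 1240 / 4.533 = 274 nm.

274 nm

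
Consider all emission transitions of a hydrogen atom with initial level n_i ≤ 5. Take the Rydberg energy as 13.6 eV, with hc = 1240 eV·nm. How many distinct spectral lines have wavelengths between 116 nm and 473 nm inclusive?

2

Enumerate all n_i → n_f pairs with 1 ≤ n_f < n_i ≤ 5 and compute λ = 1240 / [13.6·1·(1/n_f² − 1/n_i²)].
Lines falling in [116, 473] nm: 2→1 (121.6 nm), 5→2 (434.2 nm).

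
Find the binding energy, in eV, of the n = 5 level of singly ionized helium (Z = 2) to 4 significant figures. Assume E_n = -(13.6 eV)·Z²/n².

E_n = −13.6 Z²/n² = −54.40/n² eV for Z = 2.
E_5 = −54.40/25 = −2.176 eV, so ionization (to E = 0) requires 2.176 eV.

2.176 eV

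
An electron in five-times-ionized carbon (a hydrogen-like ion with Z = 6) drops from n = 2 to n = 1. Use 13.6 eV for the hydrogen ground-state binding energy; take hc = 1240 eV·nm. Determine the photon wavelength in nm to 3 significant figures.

For Z = 6 the level energies scale as Z², so the effective Rydberg energy is 13.6 × 36 = 489.6 eV.
ΔE = 489.6 × (1/1² − 1/2²) = 489.6 × 0.7500 = 367.2 eV.
λ = hc/ΔE = 1240 / 367.2 = 3.38 nm.

3.38 nm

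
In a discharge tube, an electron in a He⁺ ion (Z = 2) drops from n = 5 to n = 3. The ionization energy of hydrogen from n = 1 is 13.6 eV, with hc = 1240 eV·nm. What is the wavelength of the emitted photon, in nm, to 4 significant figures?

320.5 nm

For Z = 2 the level energies scale as Z², so the effective Rydberg energy is 13.6 × 4 = 54.40 eV.
ΔE = 54.40 × (1/3² − 1/5²) = 54.40 × 0.07111 = 3.868 eV.
λ = hc/ΔE = 1240 / 3.868 = 320.5 nm.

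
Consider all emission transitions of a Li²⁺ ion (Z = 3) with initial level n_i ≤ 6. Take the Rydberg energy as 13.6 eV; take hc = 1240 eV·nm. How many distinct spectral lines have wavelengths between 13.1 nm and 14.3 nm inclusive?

1

Enumerate all n_i → n_f pairs with 1 ≤ n_f < n_i ≤ 6 and compute λ = 1240 / [13.6·9·(1/n_f² − 1/n_i²)].
Lines falling in [13.1, 14.3] nm: 2→1 (13.51 nm).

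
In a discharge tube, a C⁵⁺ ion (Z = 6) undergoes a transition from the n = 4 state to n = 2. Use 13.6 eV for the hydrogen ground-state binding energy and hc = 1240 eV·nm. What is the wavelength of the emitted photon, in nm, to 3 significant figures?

For Z = 6 the level energies scale as Z², so the effective Rydberg energy is 13.6 × 36 = 489.6 eV.
ΔE = 489.6 × (1/2² − 1/4²) = 489.6 × 0.1875 = 91.80 eV.
λ = hc/ΔE = 1240 / 91.80 = 13.5 nm.

13.5 nm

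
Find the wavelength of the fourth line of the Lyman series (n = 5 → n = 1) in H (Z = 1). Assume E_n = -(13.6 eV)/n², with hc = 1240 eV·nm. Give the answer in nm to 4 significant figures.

94.98 nm

The Lyman series terminates on n_f = 1; the fourth line has n_i = 1+4 = 5.
ΔE = 13.60 × (1/1² − 1/5²) = 13.06 eV.
λ = 1240 / 13.06 = 94.98 nm.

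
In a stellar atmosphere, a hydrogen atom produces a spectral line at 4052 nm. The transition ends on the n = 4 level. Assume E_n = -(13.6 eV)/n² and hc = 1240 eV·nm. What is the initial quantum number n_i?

n_i = 5

The photon energy is ΔE = hc/λ = 1240 / 4052 = 0.3060 eV.
With Z = 1, ΔE = 13.60 × (1/n_f² − 1/n_i²), so 1/n_f² − 1/n_i² = 0.02250.
With n_f = 4: 1/n_i² = 1/16 − 0.02250 = 0.04000, so n_i ≈ 5.00.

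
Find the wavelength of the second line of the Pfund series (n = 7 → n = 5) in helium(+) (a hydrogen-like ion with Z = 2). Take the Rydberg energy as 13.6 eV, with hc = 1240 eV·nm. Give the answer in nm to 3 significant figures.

The Pfund series terminates on n_f = 5; the second line has n_i = 5+2 = 7.
ΔE = 54.40 × (1/5² − 1/7²) = 1.066 eV.
λ = 1240 / 1.066 = 1160 nm.

1160 nm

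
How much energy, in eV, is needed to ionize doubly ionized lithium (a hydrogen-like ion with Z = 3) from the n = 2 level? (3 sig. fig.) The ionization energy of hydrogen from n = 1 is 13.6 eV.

E_n = −13.6 Z²/n² = −122.4/n² eV for Z = 3.
E_2 = −122.4/4 = −30.6 eV, so ionization (to E = 0) requires 30.6 eV.

30.6 eV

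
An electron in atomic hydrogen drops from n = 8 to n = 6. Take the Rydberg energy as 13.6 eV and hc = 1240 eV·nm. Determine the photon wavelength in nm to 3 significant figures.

7500 nm

ΔE = 13.60 × (1/6² − 1/8²) = 13.60 × 0.01215 = 0.1653 eV.
λ = hc/ΔE = 1240 / 0.1653 = 7500 nm.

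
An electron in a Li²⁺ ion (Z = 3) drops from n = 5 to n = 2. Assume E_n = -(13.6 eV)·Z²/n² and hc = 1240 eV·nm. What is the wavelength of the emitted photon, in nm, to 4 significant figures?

48.24 nm

For Z = 3 the level energies scale as Z², so the effective Rydberg energy is 13.6 × 9 = 122.4 eV.
ΔE = 122.4 × (1/2² − 1/5²) = 122.4 × 0.2100 = 25.70 eV.
λ = hc/ΔE = 1240 / 25.70 = 48.24 nm.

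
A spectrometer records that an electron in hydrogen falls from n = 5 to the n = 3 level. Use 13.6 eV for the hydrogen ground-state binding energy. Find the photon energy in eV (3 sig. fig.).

0.967 eV

E_5 = −13.60/25 = −0.5440 eV and E_3 = −13.60/9 = −1.511 eV.
The photon energy is |E_5 − E_3| = 0.967 eV.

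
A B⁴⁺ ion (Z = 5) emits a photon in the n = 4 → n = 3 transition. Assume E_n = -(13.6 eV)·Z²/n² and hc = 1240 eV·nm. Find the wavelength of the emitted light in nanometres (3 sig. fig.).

For Z = 5 the level energies scale as Z², so the effective Rydberg energy is 13.6 × 25 = 340.0 eV.
ΔE = 340.0 × (1/3² − 1/4²) = 340.0 × 0.04861 = 16.53 eV.
λ = hc/ΔE = 1240 / 16.53 = 75.0 nm.

75.0 nm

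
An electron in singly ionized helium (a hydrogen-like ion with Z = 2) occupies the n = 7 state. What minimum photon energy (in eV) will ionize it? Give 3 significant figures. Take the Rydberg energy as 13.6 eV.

1.11 eV

E_n = −13.6 Z²/n² = −54.40/n² eV for Z = 2.
E_7 = −54.40/49 = −1.11 eV, so ionization (to E = 0) requires 1.11 eV.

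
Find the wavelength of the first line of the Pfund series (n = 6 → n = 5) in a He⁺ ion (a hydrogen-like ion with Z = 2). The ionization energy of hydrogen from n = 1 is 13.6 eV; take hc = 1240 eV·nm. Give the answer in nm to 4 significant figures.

The Pfund series terminates on n_f = 5; the first line has n_i = 5+1 = 6.
ΔE = 54.40 × (1/5² − 1/6²) = 0.6649 eV.
λ = 1240 / 0.6649 = 1865 nm.

1865 nm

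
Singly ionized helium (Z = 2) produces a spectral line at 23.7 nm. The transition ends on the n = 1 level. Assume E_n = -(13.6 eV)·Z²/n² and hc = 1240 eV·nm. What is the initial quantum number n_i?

The photon energy is ΔE = hc/λ = 1240 / 23.7 = 52.32 eV.
With Z = 2, ΔE = 54.40 × (1/n_f² − 1/n_i²), so 1/n_f² − 1/n_i² = 0.9618.
With n_f = 1: 1/n_i² = 1/1 − 0.9618 = 0.03822, so n_i ≈ 5.11.

n_i = 5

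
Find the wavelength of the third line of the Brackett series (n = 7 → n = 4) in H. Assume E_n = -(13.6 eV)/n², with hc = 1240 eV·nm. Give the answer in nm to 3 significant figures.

2170 nm

The Brackett series terminates on n_f = 4; the third line has n_i = 4+3 = 7.
ΔE = 13.60 × (1/4² − 1/7²) = 0.5724 eV.
λ = 1240 / 0.5724 = 2170 nm.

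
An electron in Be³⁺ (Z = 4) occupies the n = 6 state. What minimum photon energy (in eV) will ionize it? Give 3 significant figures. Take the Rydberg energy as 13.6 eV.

E_n = −13.6 Z²/n² = −217.6/n² eV for Z = 4.
E_6 = −217.6/36 = −6.04 eV, so ionization (to E = 0) requires 6.04 eV.

6.04 eV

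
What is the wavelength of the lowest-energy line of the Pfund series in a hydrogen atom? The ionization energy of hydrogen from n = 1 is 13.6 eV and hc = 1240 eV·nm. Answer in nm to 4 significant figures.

7460 nm

The Pfund series terminates on n_f = 5; the first line has n_i = 5+1 = 6.
ΔE = 13.60 × (1/5² − 1/6²) = 0.1662 eV.
λ = 1240 / 0.1662 = 7460 nm.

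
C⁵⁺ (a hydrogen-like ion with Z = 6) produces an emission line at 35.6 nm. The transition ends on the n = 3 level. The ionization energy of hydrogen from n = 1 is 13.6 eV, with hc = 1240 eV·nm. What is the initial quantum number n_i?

n_i = 5

The photon energy is ΔE = hc/λ = 1240 / 35.6 = 34.83 eV.
With Z = 6, ΔE = 489.6 × (1/n_f² − 1/n_i²), so 1/n_f² − 1/n_i² = 0.07114.
With n_f = 3: 1/n_i² = 1/9 − 0.07114 = 0.03997, so n_i ≈ 5.00.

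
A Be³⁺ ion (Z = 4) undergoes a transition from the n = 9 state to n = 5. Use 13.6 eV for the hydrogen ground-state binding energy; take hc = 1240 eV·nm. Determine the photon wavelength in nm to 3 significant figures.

206 nm

For Z = 4 the level energies scale as Z², so the effective Rydberg energy is 13.6 × 16 = 217.6 eV.
ΔE = 217.6 × (1/5² − 1/9²) = 217.6 × 0.02765 = 6.018 eV.
λ = hc/ΔE = 1240 / 6.018 = 206 nm.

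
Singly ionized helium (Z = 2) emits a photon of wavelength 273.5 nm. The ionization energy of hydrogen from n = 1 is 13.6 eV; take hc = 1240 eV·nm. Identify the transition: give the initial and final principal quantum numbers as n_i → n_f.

The photon energy is ΔE = hc/λ = 1240 / 273.5 = 4.534 eV.
With Z = 2, ΔE = 54.40 × (1/n_f² − 1/n_i²), so 1/n_f² − 1/n_i² = 0.08334.
Trying n_f = 3 gives 1/n_i² = 0.02777, i.e. n_i ≈ 6; this pair matches.

n_i = 6, n_f = 3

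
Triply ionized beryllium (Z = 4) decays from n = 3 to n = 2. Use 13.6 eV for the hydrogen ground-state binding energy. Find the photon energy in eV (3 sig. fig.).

The Bohr energies scale as Z², so for Z = 4: E_n = −217.6/n² eV.
E_3 = −217.6/9 = −24.18 eV and E_2 = −217.6/4 = −54.40 eV.
The photon energy is |E_3 − E_2| = 30.2 eV.

30.2 eV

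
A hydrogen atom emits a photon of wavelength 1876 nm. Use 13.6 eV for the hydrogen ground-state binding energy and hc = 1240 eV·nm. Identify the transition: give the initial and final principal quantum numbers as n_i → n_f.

n_i = 4, n_f = 3

The photon energy is ΔE = hc/λ = 1240 / 1876 = 0.6610 eV.
With Z = 1, ΔE = 13.60 × (1/n_f² − 1/n_i²), so 1/n_f² − 1/n_i² = 0.04860.
Trying n_f = 3 gives 1/n_i² = 0.06251, i.e. n_i ≈ 4; this pair matches.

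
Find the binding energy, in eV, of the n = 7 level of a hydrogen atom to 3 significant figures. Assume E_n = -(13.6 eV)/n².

E_7 = −13.60/49 = −0.278 eV, so ionization (to E = 0) requires 0.278 eV.

0.278 eV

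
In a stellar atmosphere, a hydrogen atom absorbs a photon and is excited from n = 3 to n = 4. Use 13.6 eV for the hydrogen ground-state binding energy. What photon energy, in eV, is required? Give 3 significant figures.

E_4 = −13.60/16 = −0.8500 eV and E_3 = −13.60/9 = −1.511 eV.
The photon energy is |E_4 − E_3| = 0.661 eV.

0.661 eV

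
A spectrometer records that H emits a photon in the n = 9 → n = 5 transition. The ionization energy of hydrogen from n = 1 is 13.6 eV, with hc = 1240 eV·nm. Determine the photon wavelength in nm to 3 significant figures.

ΔE = 13.60 × (1/5² − 1/9²) = 13.60 × 0.02765 = 0.3761 eV.
λ = hc/ΔE = 1240 / 0.3761 = 3300 nm.

3300 nm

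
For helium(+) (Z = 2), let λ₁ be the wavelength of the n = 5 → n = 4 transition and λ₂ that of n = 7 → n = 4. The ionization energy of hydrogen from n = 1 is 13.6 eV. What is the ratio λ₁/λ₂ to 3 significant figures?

λ ∝ 1/ΔE ∝ 1/(1/n_f² − 1/n_i²), and the Z² and hc factors cancel in the ratio.
λ₁/λ₂ = (1/4² − 1/7²)/(1/4² − 1/5²) = 0.04209/0.02250 = 1.87.

1.87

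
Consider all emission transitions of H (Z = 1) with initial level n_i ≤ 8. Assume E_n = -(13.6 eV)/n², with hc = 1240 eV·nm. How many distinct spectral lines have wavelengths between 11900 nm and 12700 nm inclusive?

Enumerate all n_i → n_f pairs with 1 ≤ n_f < n_i ≤ 8 and compute λ = 1240 / [13.6·1·(1/n_f² − 1/n_i²)].
Lines falling in [11900, 12700] nm: 7→6 (12370 nm).

1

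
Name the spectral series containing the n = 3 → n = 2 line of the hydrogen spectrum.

Balmer

The series is set by the lower level: n_f = 2 is the Balmer series.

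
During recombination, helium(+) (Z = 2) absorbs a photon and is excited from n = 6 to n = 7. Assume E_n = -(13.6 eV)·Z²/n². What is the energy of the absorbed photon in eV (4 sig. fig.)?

The Bohr energies scale as Z², so for Z = 2: E_n = −54.40/n² eV.
E_7 = −54.40/49 = −1.110 eV and E_6 = −54.40/36 = −1.511 eV.
The photon energy is |E_7 − E_6| = 0.4009 eV.

0.4009 eV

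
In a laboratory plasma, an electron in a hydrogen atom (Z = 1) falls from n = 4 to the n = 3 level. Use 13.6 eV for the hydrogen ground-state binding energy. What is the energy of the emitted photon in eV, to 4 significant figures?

E_4 = −13.60/16 = −0.8500 eV and E_3 = −13.60/9 = −1.511 eV.
The photon energy is |E_4 − E_3| = 0.6611 eV.

0.6611 eV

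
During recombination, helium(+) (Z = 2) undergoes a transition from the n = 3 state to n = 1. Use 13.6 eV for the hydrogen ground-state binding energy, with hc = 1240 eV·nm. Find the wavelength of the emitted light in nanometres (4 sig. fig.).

For Z = 2 the level energies scale as Z², so the effective Rydberg energy is 13.6 × 4 = 54.40 eV.
ΔE = 54.40 × (1/1² − 1/3²) = 54.40 × 0.8889 = 48.36 eV.
λ = hc/ΔE = 1240 / 48.36 = 25.64 nm.

25.64 nm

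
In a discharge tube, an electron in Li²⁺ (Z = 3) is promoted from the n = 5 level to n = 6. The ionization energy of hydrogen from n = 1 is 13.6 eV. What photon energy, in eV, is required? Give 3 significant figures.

The Bohr energies scale as Z², so for Z = 3: E_n = −122.4/n² eV.
E_6 = −122.4/36 = −3.400 eV and E_5 = −122.4/25 = −4.896 eV.
The photon energy is |E_6 − E_5| = 1.50 eV.

1.50 eV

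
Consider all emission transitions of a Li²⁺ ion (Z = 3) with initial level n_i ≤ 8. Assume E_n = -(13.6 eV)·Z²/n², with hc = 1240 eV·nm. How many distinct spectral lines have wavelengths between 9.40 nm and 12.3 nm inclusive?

Enumerate all n_i → n_f pairs with 1 ≤ n_f < n_i ≤ 8 and compute λ = 1240 / [13.6·9·(1/n_f² − 1/n_i²)].
Lines falling in [9.40, 12.3] nm: 8→1 (10.29 nm), 7→1 (10.34 nm), 6→1 (10.42 nm), 5→1 (10.55 nm), 4→1 (10.81 nm), 3→1 (11.40 nm).

6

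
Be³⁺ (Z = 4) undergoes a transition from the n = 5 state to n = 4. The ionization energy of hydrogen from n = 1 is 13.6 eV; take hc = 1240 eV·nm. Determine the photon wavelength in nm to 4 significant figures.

253.3 nm

For Z = 4 the level energies scale as Z², so the effective Rydberg energy is 13.6 × 16 = 217.6 eV.
ΔE = 217.6 × (1/4² − 1/5²) = 217.6 × 0.02250 = 4.896 eV.
λ = hc/ΔE = 1240 / 4.896 = 253.3 nm.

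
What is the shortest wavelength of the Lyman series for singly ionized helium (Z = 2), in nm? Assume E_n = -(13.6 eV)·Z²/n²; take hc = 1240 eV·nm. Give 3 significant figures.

The Lyman series has lower level n_f = 1; the series limit corresponds to n_i → ∞.
ΔE_max = 13.6 × 4 / 1² = 54.40 eV.
λ_min = 1240 / 54.40 = 22.8 nm.

22.8 nm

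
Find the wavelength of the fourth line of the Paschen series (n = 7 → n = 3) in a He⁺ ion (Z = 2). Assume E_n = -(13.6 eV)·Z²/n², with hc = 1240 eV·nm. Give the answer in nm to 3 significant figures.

251 nm

The Paschen series terminates on n_f = 3; the fourth line has n_i = 3+4 = 7.
ΔE = 54.40 × (1/3² − 1/7²) = 4.934 eV.
λ = 1240 / 4.934 = 251 nm.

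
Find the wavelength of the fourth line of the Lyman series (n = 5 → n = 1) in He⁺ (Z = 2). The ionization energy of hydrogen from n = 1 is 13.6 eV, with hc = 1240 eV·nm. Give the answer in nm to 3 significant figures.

The Lyman series terminates on n_f = 1; the fourth line has n_i = 1+4 = 5.
ΔE = 54.40 × (1/1² − 1/5²) = 52.22 eV.
λ = 1240 / 52.22 = 23.7 nm.

23.7 nm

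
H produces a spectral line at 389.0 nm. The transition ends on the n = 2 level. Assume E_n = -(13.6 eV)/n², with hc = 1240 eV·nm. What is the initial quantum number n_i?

n_i = 8

The photon energy is ΔE = hc/λ = 1240 / 389.0 = 3.188 eV.
With Z = 1, ΔE = 13.60 × (1/n_f² − 1/n_i²), so 1/n_f² − 1/n_i² = 0.2344.
With n_f = 2: 1/n_i² = 1/4 − 0.2344 = 0.01561, so n_i ≈ 8.00.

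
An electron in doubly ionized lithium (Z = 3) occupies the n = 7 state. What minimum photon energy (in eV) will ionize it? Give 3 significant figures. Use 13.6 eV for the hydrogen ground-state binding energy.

E_n = −13.6 Z²/n² = −122.4/n² eV for Z = 3.
E_7 = −122.4/49 = −2.50 eV, so ionization (to E = 0) requires 2.50 eV.

2.50 eV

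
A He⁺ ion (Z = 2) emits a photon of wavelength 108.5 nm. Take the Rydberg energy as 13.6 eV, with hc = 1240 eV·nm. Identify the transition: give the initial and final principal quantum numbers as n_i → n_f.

The photon energy is ΔE = hc/λ = 1240 / 108.5 = 11.43 eV.
With Z = 2, ΔE = 54.40 × (1/n_f² − 1/n_i²), so 1/n_f² − 1/n_i² = 0.2101.
Trying n_f = 2 gives 1/n_i² = 0.03992, i.e. n_i ≈ 5; this pair matches.

n_i = 5, n_f = 2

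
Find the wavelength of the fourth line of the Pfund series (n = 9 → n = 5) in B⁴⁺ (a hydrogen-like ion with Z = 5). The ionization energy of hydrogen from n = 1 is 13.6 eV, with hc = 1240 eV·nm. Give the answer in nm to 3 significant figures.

132 nm

The Pfund series terminates on n_f = 5; the fourth line has n_i = 5+4 = 9.
ΔE = 340.0 × (1/5² − 1/9²) = 9.402 eV.
λ = 1240 / 9.402 = 132 nm.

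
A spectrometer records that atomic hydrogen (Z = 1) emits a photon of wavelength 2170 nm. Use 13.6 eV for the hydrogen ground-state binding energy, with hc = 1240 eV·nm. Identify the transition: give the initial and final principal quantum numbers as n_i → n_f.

n_i = 7, n_f = 4

The photon energy is ΔE = hc/λ = 1240 / 2170 = 0.5714 eV.
With Z = 1, ΔE = 13.60 × (1/n_f² − 1/n_i²), so 1/n_f² − 1/n_i² = 0.04202.
Trying n_f = 4 gives 1/n_i² = 0.02048, i.e. n_i ≈ 7; this pair matches.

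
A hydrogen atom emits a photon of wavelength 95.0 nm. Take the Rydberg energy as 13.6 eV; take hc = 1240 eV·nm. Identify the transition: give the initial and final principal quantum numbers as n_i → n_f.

n_i = 5, n_f = 1

The photon energy is ΔE = hc/λ = 1240 / 95.0 = 13.05 eV.
With Z = 1, ΔE = 13.60 × (1/n_f² − 1/n_i²), so 1/n_f² − 1/n_i² = 0.9598.
Trying n_f = 1 gives 1/n_i² = 0.04025, i.e. n_i ≈ 5; this pair matches.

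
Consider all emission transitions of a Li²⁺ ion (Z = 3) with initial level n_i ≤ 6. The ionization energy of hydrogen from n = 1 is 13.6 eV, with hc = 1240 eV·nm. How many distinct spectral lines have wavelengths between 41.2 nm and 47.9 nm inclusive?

Enumerate all n_i → n_f pairs with 1 ≤ n_f < n_i ≤ 6 and compute λ = 1240 / [13.6·9·(1/n_f² − 1/n_i²)].
Lines falling in [41.2, 47.9] nm: 6→2 (45.59 nm).

1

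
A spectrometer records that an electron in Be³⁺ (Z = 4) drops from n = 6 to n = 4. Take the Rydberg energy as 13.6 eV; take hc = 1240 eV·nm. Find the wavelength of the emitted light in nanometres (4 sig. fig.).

For Z = 4 the level energies scale as Z², so the effective Rydberg energy is 13.6 × 16 = 217.6 eV.
ΔE = 217.6 × (1/4² − 1/6²) = 217.6 × 0.03472 = 7.556 eV.
λ = hc/ΔE = 1240 / 7.556 = 164.1 nm.

164.1 nm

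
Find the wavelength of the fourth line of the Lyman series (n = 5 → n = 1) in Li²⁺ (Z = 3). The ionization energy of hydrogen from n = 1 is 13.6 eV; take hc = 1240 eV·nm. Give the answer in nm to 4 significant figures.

The Lyman series terminates on n_f = 1; the fourth line has n_i = 1+4 = 5.
ΔE = 122.4 × (1/1² − 1/5²) = 117.5 eV.
λ = 1240 / 117.5 = 10.55 nm.

10.55 nm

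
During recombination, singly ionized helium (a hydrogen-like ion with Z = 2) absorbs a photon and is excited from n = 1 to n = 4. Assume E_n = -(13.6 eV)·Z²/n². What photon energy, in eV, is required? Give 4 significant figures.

51.00 eV

The Bohr energies scale as Z², so for Z = 2: E_n = −54.40/n² eV.
E_4 = −54.40/16 = −3.400 eV and E_1 = −54.40/1 = −54.40 eV.
The photon energy is |E_4 − E_1| = 51.00 eV.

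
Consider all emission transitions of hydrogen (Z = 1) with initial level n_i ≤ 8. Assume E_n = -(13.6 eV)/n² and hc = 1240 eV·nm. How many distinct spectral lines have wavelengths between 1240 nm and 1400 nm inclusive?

1

Enumerate all n_i → n_f pairs with 1 ≤ n_f < n_i ≤ 8 and compute λ = 1240 / [13.6·1·(1/n_f² − 1/n_i²)].
Lines falling in [1240, 1400] nm: 5→3 (1282 nm).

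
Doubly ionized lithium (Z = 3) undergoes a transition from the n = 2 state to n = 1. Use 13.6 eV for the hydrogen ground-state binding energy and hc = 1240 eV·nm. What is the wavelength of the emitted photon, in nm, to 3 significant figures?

13.5 nm

For Z = 3 the level energies scale as Z², so the effective Rydberg energy is 13.6 × 9 = 122.4 eV.
ΔE = 122.4 × (1/1² − 1/2²) = 122.4 × 0.7500 = 91.80 eV.
λ = hc/ΔE = 1240 / 91.80 = 13.5 nm.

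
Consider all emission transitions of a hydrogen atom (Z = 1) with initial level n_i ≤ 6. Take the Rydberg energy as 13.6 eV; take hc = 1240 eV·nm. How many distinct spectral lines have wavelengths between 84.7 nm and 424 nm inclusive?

6

Enumerate all n_i → n_f pairs with 1 ≤ n_f < n_i ≤ 6 and compute λ = 1240 / [13.6·1·(1/n_f² − 1/n_i²)].
Lines falling in [84.7, 424] nm: 6→1 (93.78 nm), 5→1 (94.98 nm), 4→1 (97.25 nm), 3→1 (102.6 nm), 2→1 (121.6 nm), 6→2 (410.3 nm).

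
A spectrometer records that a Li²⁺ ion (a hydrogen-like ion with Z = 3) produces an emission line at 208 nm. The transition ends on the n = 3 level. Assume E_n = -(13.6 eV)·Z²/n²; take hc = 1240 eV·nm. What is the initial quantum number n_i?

n_i = 4

The photon energy is ΔE = hc/λ = 1240 / 208 = 5.962 eV.
With Z = 3, ΔE = 122.4 × (1/n_f² − 1/n_i²), so 1/n_f² − 1/n_i² = 0.04871.
With n_f = 3: 1/n_i² = 1/9 − 0.04871 = 0.06241, so n_i ≈ 4.00.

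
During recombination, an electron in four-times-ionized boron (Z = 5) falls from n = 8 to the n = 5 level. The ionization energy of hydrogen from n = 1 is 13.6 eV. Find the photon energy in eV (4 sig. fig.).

The Bohr energies scale as Z², so for Z = 5: E_n = −340.0/n² eV.
E_8 = −340.0/64 = −5.313 eV and E_5 = −340.0/25 = −13.60 eV.
The photon energy is |E_8 − E_5| = 8.288 eV.

8.288 eV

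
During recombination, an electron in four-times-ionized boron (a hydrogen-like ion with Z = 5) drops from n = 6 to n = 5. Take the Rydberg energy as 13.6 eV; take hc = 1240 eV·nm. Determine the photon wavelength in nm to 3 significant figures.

298 nm

For Z = 5 the level energies scale as Z², so the effective Rydberg energy is 13.6 × 25 = 340.0 eV.
ΔE = 340.0 × (1/5² − 1/6²) = 340.0 × 0.01222 = 4.156 eV.
λ = hc/ΔE = 1240 / 4.156 = 298 nm.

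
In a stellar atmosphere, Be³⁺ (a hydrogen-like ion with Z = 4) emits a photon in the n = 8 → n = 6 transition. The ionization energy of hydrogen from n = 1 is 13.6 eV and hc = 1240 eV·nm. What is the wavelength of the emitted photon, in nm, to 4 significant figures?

468.9 nm

For Z = 4 the level energies scale as Z², so the effective Rydberg energy is 13.6 × 16 = 217.6 eV.
ΔE = 217.6 × (1/6² − 1/8²) = 217.6 × 0.01215 = 2.644 eV.
λ = hc/ΔE = 1240 / 2.644 = 468.9 nm.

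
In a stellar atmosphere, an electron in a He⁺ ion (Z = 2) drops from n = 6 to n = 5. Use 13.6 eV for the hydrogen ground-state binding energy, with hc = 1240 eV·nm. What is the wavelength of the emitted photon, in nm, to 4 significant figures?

For Z = 2 the level energies scale as Z², so the effective Rydberg energy is 13.6 × 4 = 54.40 eV.
ΔE = 54.40 × (1/5² − 1/6²) = 54.40 × 0.01222 = 0.6649 eV.
λ = hc/ΔE = 1240 / 0.6649 = 1865 nm.

1865 nm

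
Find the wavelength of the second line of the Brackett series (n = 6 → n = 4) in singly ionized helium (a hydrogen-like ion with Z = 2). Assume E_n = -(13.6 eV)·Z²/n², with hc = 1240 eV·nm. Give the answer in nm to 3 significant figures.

The Brackett series terminates on n_f = 4; the second line has n_i = 4+2 = 6.
ΔE = 54.40 × (1/4² − 1/6²) = 1.889 eV.
λ = 1240 / 1.889 = 656 nm.

656 nm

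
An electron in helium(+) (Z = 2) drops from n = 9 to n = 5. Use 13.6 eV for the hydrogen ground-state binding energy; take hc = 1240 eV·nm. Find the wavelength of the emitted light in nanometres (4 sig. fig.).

824.3 nm

For Z = 2 the level energies scale as Z², so the effective Rydberg energy is 13.6 × 4 = 54.40 eV.
ΔE = 54.40 × (1/5² − 1/9²) = 54.40 × 0.02765 = 1.504 eV.
λ = hc/ΔE = 1240 / 1.504 = 824.3 nm.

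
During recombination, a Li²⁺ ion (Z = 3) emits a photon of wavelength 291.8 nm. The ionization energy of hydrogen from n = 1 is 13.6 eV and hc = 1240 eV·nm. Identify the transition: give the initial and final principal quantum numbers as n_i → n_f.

n_i = 6, n_f = 4

The photon energy is ΔE = hc/λ = 1240 / 291.8 = 4.249 eV.
With Z = 3, ΔE = 122.4 × (1/n_f² − 1/n_i²), so 1/n_f² − 1/n_i² = 0.03472.
Trying n_f = 4 gives 1/n_i² = 0.02778, i.e. n_i ≈ 6; this pair matches.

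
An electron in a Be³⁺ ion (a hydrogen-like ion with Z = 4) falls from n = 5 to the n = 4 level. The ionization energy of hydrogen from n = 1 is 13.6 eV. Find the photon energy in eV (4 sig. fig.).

4.896 eV

The Bohr energies scale as Z², so for Z = 4: E_n = −217.6/n² eV.
E_5 = −217.6/25 = −8.704 eV and E_4 = −217.6/16 = −13.60 eV.
The photon energy is |E_5 − E_4| = 4.896 eV.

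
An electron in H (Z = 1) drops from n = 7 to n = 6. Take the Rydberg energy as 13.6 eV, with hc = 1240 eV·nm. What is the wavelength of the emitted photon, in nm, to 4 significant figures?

ΔE = 13.60 × (1/6² − 1/7²) = 13.60 × 0.007370 = 0.1002 eV.
λ = hc/ΔE = 1240 / 0.1002 = 12370 nm.

12370 nm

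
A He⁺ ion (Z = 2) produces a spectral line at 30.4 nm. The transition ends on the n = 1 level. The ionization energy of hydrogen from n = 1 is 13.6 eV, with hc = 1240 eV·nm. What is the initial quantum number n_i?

n_i = 2

The photon energy is ΔE = hc/λ = 1240 / 30.4 = 40.79 eV.
With Z = 2, ΔE = 54.40 × (1/n_f² − 1/n_i²), so 1/n_f² − 1/n_i² = 0.7498.
With n_f = 1: 1/n_i² = 1/1 − 0.7498 = 0.2502, so n_i ≈ 2.00.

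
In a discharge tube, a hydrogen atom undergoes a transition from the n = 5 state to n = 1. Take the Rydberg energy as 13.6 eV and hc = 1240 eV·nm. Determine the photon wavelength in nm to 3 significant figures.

ΔE = 13.60 × (1/1² − 1/5²) = 13.60 × 0.9600 = 13.06 eV.
λ = hc/ΔE = 1240 / 13.06 = 95.0 nm.
This line belongs to the Lyman series.

95.0 nm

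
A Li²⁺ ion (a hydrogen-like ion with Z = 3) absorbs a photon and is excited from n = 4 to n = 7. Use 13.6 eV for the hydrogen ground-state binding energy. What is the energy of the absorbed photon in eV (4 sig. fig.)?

The Bohr energies scale as Z², so for Z = 3: E_n = −122.4/n² eV.
E_7 = −122.4/49 = −2.498 eV and E_4 = −122.4/16 = −7.650 eV.
The photon energy is |E_7 − E_4| = 5.152 eV.

5.152 eV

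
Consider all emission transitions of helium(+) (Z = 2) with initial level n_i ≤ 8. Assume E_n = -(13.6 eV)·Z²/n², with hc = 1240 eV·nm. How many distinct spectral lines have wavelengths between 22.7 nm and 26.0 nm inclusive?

6

Enumerate all n_i → n_f pairs with 1 ≤ n_f < n_i ≤ 8 and compute λ = 1240 / [13.6·4·(1/n_f² − 1/n_i²)].
Lines falling in [22.7, 26.0] nm: 8→1 (23.16 nm), 7→1 (23.27 nm), 6→1 (23.45 nm), 5→1 (23.74 nm), 4→1 (24.31 nm), 3→1 (25.64 nm).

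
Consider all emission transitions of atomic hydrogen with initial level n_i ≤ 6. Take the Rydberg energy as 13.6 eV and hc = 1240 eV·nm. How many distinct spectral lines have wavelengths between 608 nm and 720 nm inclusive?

1

Enumerate all n_i → n_f pairs with 1 ≤ n_f < n_i ≤ 6 and compute λ = 1240 / [13.6·1·(1/n_f² − 1/n_i²)].
Lines falling in [608, 720] nm: 3→2 (656.5 nm).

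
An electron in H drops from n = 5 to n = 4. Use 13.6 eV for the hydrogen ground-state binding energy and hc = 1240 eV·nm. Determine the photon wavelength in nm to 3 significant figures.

4050 nm

ΔE = 13.60 × (1/4² − 1/5²) = 13.60 × 0.02250 = 0.3060 eV.
λ = hc/ΔE = 1240 / 0.3060 = 4050 nm.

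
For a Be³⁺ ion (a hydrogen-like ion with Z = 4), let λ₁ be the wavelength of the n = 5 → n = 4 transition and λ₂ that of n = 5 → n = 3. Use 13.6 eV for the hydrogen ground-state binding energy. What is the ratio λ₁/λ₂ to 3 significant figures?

λ ∝ 1/ΔE ∝ 1/(1/n_f² − 1/n_i²), and the Z² and hc factors cancel in the ratio.
λ₁/λ₂ = (1/3² − 1/5²)/(1/4² − 1/5²) = 0.07111/0.02250 = 3.16.

3.16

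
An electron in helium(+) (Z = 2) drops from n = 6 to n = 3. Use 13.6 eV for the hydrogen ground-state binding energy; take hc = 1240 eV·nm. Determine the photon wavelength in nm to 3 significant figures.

For Z = 2 the level energies scale as Z², so the effective Rydberg energy is 13.6 × 4 = 54.40 eV.
ΔE = 54.40 × (1/3² − 1/6²) = 54.40 × 0.08333 = 4.533 eV.
λ = hc/ΔE = 1240 / 4.533 = 274 nm.

274 nm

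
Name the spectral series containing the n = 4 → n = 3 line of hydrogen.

The series is set by the lower level: n_f = 3 is the Paschen series.

Paschen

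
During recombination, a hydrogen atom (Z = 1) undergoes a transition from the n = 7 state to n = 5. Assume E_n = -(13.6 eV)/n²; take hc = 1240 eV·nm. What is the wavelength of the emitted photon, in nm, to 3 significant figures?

4650 nm

ΔE = 13.60 × (1/5² − 1/7²) = 13.60 × 0.01959 = 0.2664 eV.
λ = hc/ΔE = 1240 / 0.2664 = 4650 nm.
This line belongs to the Pfund series.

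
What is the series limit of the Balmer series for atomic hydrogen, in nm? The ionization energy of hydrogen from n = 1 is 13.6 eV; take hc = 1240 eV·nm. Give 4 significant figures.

364.7 nm

The Balmer series has lower level n_f = 2; the series limit corresponds to n_i → ∞.
ΔE_max = 13.6 × 1 / 2² = 3.400 eV.
λ_min = 1240 / 3.400 = 364.7 nm.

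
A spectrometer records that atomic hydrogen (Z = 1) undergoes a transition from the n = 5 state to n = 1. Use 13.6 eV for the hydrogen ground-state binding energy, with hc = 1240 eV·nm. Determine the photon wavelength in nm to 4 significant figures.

94.98 nm

ΔE = 13.60 × (1/1² − 1/5²) = 13.60 × 0.9600 = 13.06 eV.
λ = hc/ΔE = 1240 / 13.06 = 94.98 nm.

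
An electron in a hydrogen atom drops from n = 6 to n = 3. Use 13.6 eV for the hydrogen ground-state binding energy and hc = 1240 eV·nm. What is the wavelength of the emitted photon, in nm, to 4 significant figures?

ΔE = 13.60 × (1/3² − 1/6²) = 13.60 × 0.08333 = 1.133 eV.
λ = hc/ΔE = 1240 / 1.133 = 1094 nm.

1094 nm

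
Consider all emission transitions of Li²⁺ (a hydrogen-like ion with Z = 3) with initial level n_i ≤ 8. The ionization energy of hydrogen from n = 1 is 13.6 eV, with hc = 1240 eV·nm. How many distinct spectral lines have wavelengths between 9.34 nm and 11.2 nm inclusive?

Enumerate all n_i → n_f pairs with 1 ≤ n_f < n_i ≤ 8 and compute λ = 1240 / [13.6·9·(1/n_f² − 1/n_i²)].
Lines falling in [9.34, 11.2] nm: 8→1 (10.29 nm), 7→1 (10.34 nm), 6→1 (10.42 nm), 5→1 (10.55 nm), 4→1 (10.81 nm).

5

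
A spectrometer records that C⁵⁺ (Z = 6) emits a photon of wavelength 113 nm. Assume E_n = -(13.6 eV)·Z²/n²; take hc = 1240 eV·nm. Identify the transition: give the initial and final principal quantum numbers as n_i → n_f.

n_i = 5, n_f = 4

The photon energy is ΔE = hc/λ = 1240 / 113 = 10.97 eV.
With Z = 6, ΔE = 489.6 × (1/n_f² − 1/n_i²), so 1/n_f² − 1/n_i² = 0.02241.
Trying n_f = 4 gives 1/n_i² = 0.04009, i.e. n_i ≈ 5; this pair matches.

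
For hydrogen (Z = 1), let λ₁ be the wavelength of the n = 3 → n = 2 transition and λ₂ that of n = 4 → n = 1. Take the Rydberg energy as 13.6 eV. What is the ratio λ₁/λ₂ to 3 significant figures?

λ ∝ 1/ΔE ∝ 1/(1/n_f² − 1/n_i²), and the Z² and hc factors cancel in the ratio.
λ₁/λ₂ = (1/1² − 1/4²)/(1/2² − 1/3²) = 0.9375/0.1389 = 6.75.

6.75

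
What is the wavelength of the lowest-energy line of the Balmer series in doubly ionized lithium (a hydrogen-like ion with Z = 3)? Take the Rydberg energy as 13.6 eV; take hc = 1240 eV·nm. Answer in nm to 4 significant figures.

72.94 nm

The Balmer series terminates on n_f = 2; the first line has n_i = 2+1 = 3.
ΔE = 122.4 × (1/2² − 1/3²) = 17.00 eV.
λ = 1240 / 17.00 = 72.94 nm.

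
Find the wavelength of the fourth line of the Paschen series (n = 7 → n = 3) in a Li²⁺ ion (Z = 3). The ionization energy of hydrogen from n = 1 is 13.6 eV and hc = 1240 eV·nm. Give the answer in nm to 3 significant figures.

112 nm

The Paschen series terminates on n_f = 3; the fourth line has n_i = 3+4 = 7.
ΔE = 122.4 × (1/3² − 1/7²) = 11.10 eV.
λ = 1240 / 11.10 = 112 nm.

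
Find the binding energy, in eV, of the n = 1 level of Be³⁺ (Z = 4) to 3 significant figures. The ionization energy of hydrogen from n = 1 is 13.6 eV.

218 eV

E_n = −13.6 Z²/n² = −217.6/n² eV for Z = 4.
E_1 = −217.6/1 = −218 eV, so ionization (to E = 0) requires 218 eV.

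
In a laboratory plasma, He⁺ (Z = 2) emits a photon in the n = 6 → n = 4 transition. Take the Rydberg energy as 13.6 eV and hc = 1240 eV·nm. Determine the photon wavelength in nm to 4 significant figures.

656.5 nm

For Z = 2 the level energies scale as Z², so the effective Rydberg energy is 13.6 × 4 = 54.40 eV.
ΔE = 54.40 × (1/4² − 1/6²) = 54.40 × 0.03472 = 1.889 eV.
λ = hc/ΔE = 1240 / 1.889 = 656.5 nm.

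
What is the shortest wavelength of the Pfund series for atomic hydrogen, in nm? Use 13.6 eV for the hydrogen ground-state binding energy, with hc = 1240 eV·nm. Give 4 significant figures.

The Pfund series has lower level n_f = 5; the series limit corresponds to n_i → ∞.
ΔE_max = 13.6 × 1 / 5² = 0.5440 eV.
λ_min = 1240 / 0.5440 = 2279 nm.

2279 nm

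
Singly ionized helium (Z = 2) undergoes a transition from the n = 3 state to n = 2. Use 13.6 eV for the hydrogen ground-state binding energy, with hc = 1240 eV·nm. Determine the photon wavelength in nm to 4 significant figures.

164.1 nm

For Z = 2 the level energies scale as Z², so the effective Rydberg energy is 13.6 × 4 = 54.40 eV.
ΔE = 54.40 × (1/2² − 1/3²) = 54.40 × 0.1389 = 7.556 eV.
λ = hc/ΔE = 1240 / 7.556 = 164.1 nm.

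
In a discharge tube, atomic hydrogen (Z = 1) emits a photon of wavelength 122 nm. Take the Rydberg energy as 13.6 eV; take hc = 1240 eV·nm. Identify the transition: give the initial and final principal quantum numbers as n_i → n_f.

n_i = 2, n_f = 1

The photon energy is ΔE = hc/λ = 1240 / 122 = 10.16 eV.
With Z = 1, ΔE = 13.60 × (1/n_f² − 1/n_i²), so 1/n_f² − 1/n_i² = 0.7473.
Trying n_f = 1 gives 1/n_i² = 0.2527, i.e. n_i ≈ 2; this pair matches.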